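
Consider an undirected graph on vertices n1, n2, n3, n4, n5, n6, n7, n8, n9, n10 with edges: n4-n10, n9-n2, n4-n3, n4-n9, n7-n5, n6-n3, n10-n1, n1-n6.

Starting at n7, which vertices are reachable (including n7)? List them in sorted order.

Start at n7.
Its neighbours: n5.
Nothing further is reachable.

n5, n7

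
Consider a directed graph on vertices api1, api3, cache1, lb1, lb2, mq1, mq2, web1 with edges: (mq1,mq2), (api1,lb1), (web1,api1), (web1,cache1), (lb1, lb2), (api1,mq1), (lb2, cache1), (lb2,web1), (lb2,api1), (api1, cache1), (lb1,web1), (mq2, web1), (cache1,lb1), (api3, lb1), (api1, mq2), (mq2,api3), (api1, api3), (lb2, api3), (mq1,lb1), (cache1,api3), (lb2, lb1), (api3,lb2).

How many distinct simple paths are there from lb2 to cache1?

15

lb2→api1→api3→lb1→web1→cache1
lb2→api1→cache1
lb2→api1→lb1→web1→cache1
lb2→api1→mq1→lb1→web1→cache1
lb2→api1→mq1→mq2→api3→lb1→web1→cache1
lb2→api1→mq1→mq2→web1→cache1
lb2→api1→mq2→api3→lb1→web1→cache1
lb2→api1→mq2→web1→cache1
lb2→api3→lb1→web1→api1→cache1
lb2→api3→lb1→web1→cache1
lb2→cache1
lb2→lb1→web1→api1→cache1
lb2→lb1→web1→cache1
lb2→web1→api1→cache1
lb2→web1→cache1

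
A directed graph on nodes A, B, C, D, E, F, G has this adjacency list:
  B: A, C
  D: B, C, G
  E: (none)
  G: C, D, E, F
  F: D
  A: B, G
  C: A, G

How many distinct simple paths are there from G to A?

G→C→A
G→D→B→A
G→D→B→C→A
G→D→C→A
G→F→D→B→A
G→F→D→B→C→A
G→F→D→C→A

7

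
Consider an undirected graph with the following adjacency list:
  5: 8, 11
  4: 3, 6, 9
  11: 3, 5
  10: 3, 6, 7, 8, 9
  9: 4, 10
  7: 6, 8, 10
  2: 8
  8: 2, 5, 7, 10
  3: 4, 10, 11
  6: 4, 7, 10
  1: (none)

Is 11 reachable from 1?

No

1 has no edges, so nothing is reachable from it.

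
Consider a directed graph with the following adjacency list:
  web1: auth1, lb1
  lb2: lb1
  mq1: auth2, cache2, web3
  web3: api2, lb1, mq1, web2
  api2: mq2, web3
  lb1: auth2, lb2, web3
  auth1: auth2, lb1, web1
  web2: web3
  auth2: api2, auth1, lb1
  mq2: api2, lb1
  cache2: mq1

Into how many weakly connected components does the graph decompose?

From api2: component {api2, auth1, auth2, cache2, lb1, lb2, mq1, mq2, web1, web2, web3}.
That's 1 component.

1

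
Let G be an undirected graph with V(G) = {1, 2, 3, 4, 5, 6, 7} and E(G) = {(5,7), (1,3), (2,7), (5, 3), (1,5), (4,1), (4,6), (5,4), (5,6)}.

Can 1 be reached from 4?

Yes

Explore from 4.
Distance 1: reach 1, 5, 6.
Found 1.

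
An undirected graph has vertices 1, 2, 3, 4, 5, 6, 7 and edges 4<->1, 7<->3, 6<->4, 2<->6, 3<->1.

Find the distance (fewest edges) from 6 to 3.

Distance 0: 6.
Distance 1: 2, 4.
Distance 2: 1.
Distance 3: 3 — contains 3.

3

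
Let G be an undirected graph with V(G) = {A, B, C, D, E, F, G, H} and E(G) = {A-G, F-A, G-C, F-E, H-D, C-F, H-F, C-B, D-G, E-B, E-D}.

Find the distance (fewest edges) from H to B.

Distance 0: H.
Distance 1: D, F.
Distance 2: A, C, E, G.
Distance 3: B — contains B.

3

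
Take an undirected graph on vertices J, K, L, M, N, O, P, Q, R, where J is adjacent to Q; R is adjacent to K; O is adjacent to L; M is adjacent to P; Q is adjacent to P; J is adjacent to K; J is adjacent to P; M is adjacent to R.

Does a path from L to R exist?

No

Explore from L.
Distance 1: reach O.
The search is exhausted without reaching R; it lies in a different component.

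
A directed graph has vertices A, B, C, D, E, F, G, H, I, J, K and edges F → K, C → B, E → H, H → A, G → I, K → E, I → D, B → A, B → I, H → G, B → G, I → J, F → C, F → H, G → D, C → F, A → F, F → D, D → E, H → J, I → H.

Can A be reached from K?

Explore from K.
Distance 1: reach E.
Distance 2: reach H.
Distance 3: reach A, G, J.
Found A.

Yes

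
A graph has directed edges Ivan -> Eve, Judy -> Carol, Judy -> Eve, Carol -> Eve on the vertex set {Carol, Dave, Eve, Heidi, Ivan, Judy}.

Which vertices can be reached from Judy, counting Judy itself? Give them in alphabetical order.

Start at Judy.
Its neighbours: Carol, Eve.
Nothing further is reachable.

Carol, Eve, Judy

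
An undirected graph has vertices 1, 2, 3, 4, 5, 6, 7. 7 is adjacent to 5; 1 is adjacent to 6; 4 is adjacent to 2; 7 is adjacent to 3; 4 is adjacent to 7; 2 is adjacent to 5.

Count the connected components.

2

From 1: component {1, 6}.
From 2: component {2, 3, 4, 5, 7}.
That's 2 components.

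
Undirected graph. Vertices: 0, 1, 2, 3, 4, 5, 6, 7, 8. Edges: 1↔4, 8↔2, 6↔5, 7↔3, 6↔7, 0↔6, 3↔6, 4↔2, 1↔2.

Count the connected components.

From 0: component {0, 3, 5, 6, 7}.
From 1: component {1, 2, 4, 8}.
That's 2 components.

2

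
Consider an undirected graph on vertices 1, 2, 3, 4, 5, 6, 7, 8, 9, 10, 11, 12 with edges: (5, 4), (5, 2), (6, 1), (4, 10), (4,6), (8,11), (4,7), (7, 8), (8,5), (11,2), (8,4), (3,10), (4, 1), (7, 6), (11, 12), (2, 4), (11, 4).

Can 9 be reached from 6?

No

Explore from 6.
Distance 1: reach 1, 4, 7.
Distance 2: reach 2, 5, 8, 10, 11.
Distance 3: reach 3, 12.
The search is exhausted without reaching 9; it lies in a different component.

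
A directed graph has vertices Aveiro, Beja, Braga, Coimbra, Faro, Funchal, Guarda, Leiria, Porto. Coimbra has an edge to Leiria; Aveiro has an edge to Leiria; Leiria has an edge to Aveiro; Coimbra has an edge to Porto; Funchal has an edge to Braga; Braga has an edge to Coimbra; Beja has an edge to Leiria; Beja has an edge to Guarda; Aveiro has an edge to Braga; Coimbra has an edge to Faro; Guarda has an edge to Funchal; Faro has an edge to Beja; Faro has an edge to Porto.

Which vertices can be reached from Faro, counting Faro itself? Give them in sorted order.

Start at Faro.
Its neighbours: Beja, Porto.
Then their neighbours: Guarda, Leiria.
Then next layer: Aveiro, Funchal.
Then next layer: Braga.
Then next layer: Coimbra.
Every vertex is now reached.

Aveiro, Beja, Braga, Coimbra, Faro, Funchal, Guarda, Leiria, Porto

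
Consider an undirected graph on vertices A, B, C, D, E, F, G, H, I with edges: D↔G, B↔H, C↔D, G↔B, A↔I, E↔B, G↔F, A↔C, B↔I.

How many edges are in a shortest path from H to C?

Distance 0: H.
Distance 1: B.
Distance 2: E, G, I.
Distance 3: A, D, F.
Distance 4: C — contains C.

4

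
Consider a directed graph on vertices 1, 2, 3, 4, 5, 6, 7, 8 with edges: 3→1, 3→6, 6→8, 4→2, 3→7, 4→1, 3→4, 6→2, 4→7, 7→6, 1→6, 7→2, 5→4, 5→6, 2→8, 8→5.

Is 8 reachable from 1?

Explore from 1.
Distance 1: reach 6.
Distance 2: reach 2, 8.
Found 8.

Yes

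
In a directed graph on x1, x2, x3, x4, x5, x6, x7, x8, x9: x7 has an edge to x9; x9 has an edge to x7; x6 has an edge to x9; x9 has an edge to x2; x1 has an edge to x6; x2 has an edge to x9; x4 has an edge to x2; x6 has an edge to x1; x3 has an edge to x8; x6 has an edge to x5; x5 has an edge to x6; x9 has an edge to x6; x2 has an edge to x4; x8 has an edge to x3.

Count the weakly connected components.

From x1: component {x1, x2, x4, x5, x6, x7, x9}.
From x3: component {x3, x8}.
That's 2 components.

2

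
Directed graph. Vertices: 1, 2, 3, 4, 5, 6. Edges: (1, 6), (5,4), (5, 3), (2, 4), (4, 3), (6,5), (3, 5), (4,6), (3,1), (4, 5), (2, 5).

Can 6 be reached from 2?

Explore from 2.
Distance 1: reach 4, 5.
Distance 2: reach 3, 6.
Found 6.

Yes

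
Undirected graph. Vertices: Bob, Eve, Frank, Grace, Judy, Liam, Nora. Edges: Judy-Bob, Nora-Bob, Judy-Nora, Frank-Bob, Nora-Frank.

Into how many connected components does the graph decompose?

From Bob: component {Bob, Frank, Judy, Nora}.
From Eve: component {Eve}.
From Grace: component {Grace}.
From Liam: component {Liam}.
That's 4 components.

4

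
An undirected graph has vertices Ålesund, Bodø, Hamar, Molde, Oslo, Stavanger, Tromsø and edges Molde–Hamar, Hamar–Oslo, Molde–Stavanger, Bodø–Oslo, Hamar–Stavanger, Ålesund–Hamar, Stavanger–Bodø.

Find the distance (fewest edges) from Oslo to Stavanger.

2

Distance 0: Oslo.
Distance 1: Bodø, Hamar.
Distance 2: Ålesund, Molde, Stavanger — contains Stavanger.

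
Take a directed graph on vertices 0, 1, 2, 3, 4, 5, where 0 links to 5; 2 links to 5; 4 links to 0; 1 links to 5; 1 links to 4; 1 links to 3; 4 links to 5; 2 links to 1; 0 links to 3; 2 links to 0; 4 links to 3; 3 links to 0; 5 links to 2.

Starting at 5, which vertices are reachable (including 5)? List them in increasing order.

0, 1, 2, 3, 4, 5

Start at 5.
Its neighbours: 2.
Then their neighbours: 0, 1.
Then next layer: 3, 4.
Every vertex is now reached.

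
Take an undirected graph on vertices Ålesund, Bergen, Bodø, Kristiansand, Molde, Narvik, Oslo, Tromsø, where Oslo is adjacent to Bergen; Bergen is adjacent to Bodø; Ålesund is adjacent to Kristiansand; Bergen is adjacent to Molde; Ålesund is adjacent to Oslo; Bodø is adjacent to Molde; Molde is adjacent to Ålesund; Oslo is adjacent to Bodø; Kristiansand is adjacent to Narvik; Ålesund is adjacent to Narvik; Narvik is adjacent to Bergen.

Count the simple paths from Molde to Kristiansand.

Molde–Ålesund–Kristiansand
Molde–Ålesund–Narvik–Kristiansand
Molde–Ålesund–Oslo–Bergen–Narvik–Kristiansand
Molde–Ålesund–Oslo–Bodø–Bergen–Narvik–Kristiansand
Molde–Bergen–Bodø–Oslo–Ålesund–Kristiansand
Molde–Bergen–Bodø–Oslo–Ålesund–Narvik–Kristiansand
Molde–Bergen–Narvik–Ålesund–Kristiansand
Molde–Bergen–Narvik–Kristiansand
... and 10 more.

18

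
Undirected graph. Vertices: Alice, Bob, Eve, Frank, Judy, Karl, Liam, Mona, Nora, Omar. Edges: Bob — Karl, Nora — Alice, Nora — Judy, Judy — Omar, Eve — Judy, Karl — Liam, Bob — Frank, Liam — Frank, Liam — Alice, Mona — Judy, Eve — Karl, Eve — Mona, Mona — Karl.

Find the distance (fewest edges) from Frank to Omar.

Distance 0: Frank.
Distance 1: Bob, Liam.
Distance 2: Alice, Karl.
Distance 3: Eve, Mona, Nora.
Distance 4: Judy.
Distance 5: Omar — contains Omar.

5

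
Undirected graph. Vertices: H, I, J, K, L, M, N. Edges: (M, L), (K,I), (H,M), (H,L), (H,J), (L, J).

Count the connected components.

3

From H: component {H, J, L, M}.
From I: component {I, K}.
From N: component {N}.
That's 3 components.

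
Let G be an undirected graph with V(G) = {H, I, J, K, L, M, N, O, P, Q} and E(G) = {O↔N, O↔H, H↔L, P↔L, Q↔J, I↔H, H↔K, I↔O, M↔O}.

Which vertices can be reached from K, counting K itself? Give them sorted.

Start at K.
Its neighbours: H.
Then their neighbours: I, L, O.
Then next layer: M, N, P.
Nothing further is reachable.

H, I, K, L, M, N, O, P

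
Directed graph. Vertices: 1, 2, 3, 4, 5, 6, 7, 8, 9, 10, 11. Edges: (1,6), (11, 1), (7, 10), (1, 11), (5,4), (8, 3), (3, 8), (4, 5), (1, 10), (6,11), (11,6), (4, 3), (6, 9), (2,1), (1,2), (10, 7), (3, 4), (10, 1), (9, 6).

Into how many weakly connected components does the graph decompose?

From 1: component {1, 2, 6, 7, 9, 10, 11}.
From 3: component {3, 4, 5, 8}.
That's 2 components.

2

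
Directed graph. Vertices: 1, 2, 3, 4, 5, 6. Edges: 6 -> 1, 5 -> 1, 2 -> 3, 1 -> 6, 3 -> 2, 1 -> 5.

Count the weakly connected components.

3

From 1: component {1, 5, 6}.
From 2: component {2, 3}.
From 4: component {4}.
That's 3 components.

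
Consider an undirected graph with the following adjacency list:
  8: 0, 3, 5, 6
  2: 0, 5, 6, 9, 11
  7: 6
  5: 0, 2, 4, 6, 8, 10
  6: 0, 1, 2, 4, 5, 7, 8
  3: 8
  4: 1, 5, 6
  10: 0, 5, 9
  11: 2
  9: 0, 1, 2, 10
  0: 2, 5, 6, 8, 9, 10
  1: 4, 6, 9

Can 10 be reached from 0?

Explore from 0.
Distance 1: reach 2, 5, 6, 8, 9, 10.
Found 10.

Yes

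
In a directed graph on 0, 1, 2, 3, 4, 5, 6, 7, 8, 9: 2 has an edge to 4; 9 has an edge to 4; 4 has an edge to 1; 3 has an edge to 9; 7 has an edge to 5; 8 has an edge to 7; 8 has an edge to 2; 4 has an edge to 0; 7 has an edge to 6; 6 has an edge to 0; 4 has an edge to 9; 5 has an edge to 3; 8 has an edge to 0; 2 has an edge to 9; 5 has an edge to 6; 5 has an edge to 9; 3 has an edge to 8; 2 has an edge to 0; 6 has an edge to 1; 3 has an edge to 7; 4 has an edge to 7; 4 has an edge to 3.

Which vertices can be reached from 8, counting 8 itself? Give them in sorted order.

0, 1, 2, 3, 4, 5, 6, 7, 8, 9

Start at 8.
Its neighbours: 0, 2, 7.
Then their neighbours: 4, 5, 6, 9.
Then next layer: 1, 3.
Every vertex is now reached.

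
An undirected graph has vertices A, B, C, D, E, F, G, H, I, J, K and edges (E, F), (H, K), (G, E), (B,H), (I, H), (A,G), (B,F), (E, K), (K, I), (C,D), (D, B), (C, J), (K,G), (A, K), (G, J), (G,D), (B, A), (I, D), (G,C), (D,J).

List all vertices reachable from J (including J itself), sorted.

Start at J.
Its neighbours: C, D, G.
Then their neighbours: A, B, E, I, K.
Then next layer: F, H.
Every vertex is now reached.

A, B, C, D, E, F, G, H, I, J, K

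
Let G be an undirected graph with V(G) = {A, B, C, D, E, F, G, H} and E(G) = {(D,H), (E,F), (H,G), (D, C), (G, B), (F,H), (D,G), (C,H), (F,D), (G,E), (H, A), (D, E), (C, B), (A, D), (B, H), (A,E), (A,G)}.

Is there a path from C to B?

Explore from C.
Distance 1: reach B, D, H.
Found B.

Yes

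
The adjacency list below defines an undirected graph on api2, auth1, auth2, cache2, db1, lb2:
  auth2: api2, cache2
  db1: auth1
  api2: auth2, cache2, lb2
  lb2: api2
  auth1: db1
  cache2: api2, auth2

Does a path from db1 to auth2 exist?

No

Explore from db1.
Distance 1: reach auth1.
The search is exhausted without reaching auth2; it lies in a different component.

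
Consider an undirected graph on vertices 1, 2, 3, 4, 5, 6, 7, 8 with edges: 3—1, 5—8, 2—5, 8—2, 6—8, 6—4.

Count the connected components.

3

From 1: component {1, 3}.
From 2: component {2, 4, 5, 6, 8}.
From 7: component {7}.
That's 3 components.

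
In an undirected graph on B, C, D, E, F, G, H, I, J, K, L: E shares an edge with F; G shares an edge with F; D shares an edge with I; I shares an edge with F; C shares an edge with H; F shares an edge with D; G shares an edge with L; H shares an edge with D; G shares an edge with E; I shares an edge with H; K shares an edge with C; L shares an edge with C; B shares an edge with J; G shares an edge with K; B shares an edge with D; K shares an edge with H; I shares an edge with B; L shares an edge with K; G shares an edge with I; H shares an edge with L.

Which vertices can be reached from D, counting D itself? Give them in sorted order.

Start at D.
Its neighbours: B, F, H, I.
Then their neighbours: C, E, G, J, K, L.
Every vertex is now reached.

B, C, D, E, F, G, H, I, J, K, L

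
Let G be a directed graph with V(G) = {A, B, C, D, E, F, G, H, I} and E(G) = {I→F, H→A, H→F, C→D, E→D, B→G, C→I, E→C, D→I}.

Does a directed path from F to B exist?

F has no outgoing edges, so nothing is reachable from it.

No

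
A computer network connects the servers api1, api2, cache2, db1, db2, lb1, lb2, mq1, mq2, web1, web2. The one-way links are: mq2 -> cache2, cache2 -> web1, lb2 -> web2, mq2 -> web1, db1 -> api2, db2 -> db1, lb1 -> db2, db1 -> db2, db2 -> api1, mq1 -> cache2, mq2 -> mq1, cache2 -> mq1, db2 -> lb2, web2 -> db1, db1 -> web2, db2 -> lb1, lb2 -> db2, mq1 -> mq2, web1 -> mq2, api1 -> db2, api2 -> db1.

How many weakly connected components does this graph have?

From api1: component {api1, api2, db1, db2, lb1, lb2, web2}.
From cache2: component {cache2, mq1, mq2, web1}.
That's 2 components.

2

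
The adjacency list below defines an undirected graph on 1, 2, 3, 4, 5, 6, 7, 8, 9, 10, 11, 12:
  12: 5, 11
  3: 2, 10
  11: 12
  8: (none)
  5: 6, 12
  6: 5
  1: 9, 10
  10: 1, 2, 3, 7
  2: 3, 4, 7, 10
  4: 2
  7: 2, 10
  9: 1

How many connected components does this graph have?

3

From 1: component {1, 2, 3, 4, 7, 9, 10}.
From 5: component {5, 6, 11, 12}.
From 8: component {8}.
That's 3 components.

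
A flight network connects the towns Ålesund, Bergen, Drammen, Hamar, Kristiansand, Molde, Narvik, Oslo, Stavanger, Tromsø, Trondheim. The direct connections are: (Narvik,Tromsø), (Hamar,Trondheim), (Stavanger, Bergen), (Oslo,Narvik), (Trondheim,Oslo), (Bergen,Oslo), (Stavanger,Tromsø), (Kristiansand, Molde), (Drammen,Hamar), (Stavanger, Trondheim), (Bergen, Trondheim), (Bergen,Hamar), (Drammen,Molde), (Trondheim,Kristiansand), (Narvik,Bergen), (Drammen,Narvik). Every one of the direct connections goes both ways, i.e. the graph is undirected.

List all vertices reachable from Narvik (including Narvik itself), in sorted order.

Start at Narvik.
Its neighbours: Bergen, Drammen, Oslo, Tromsø.
Then their neighbours: Hamar, Molde, Stavanger, Trondheim.
Then next layer: Kristiansand.
Nothing further is reachable.

Bergen, Drammen, Hamar, Kristiansand, Molde, Narvik, Oslo, Stavanger, Tromsø, Trondheim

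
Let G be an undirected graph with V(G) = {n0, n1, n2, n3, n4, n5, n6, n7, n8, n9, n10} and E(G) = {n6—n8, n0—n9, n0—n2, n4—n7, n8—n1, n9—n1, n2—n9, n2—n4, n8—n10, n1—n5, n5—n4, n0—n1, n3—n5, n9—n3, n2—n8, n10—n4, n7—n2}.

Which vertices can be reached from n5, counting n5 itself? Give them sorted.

n0, n1, n2, n3, n4, n5, n6, n7, n8, n9, n10

Start at n5.
Its neighbours: n1, n3, n4.
Then their neighbours: n0, n2, n7, n8, n9, n10.
Then next layer: n6.
Every vertex is now reached.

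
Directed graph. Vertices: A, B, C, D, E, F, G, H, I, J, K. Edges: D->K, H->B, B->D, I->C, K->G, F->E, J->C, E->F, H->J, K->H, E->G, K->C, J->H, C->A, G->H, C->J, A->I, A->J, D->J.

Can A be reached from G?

Explore from G.
Distance 1: reach H.
Distance 2: reach B, J.
Distance 3: reach C, D.
Distance 4: reach A, K.
Found A.

Yes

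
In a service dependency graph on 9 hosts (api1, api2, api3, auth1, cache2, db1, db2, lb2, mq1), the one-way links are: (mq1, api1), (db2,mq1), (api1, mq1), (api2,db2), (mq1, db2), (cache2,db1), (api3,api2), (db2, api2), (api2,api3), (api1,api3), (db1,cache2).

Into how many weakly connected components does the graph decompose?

From api1: component {api1, api2, api3, db2, mq1}.
From auth1: component {auth1}.
From cache2: component {cache2, db1}.
From lb2: component {lb2}.
That's 4 components.

4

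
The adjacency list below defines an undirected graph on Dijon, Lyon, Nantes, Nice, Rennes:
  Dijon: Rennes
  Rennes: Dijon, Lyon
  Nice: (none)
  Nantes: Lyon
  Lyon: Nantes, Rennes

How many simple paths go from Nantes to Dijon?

Nantes–Lyon–Rennes–Dijon

1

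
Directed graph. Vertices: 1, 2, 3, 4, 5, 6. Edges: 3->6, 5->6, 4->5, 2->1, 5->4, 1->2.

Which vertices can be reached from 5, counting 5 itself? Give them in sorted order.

4, 5, 6

Start at 5.
Its neighbours: 4, 6.
Nothing further is reachable.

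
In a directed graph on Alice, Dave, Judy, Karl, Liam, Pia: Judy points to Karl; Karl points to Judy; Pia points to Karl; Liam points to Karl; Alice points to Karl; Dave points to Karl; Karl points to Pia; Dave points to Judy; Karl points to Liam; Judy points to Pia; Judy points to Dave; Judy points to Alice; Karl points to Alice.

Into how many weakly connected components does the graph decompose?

1

From Alice: component {Alice, Dave, Judy, Karl, Liam, Pia}.
That's 1 component.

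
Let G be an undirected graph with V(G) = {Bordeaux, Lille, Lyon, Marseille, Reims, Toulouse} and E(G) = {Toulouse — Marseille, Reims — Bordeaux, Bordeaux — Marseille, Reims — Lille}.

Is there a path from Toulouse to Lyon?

No

Explore from Toulouse.
Distance 1: reach Marseille.
Distance 2: reach Bordeaux.
Distance 3: reach Reims.
Distance 4: reach Lille.
The search is exhausted without reaching Lyon; it lies in a different component.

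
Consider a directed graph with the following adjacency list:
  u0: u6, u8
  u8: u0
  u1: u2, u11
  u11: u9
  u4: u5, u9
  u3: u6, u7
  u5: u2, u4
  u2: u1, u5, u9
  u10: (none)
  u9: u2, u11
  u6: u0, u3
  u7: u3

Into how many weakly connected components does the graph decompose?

3

From u0: component {u0, u3, u6, u7, u8}.
From u1: component {u1, u2, u4, u5, u9, u11}.
From u10: component {u10}.
That's 3 components.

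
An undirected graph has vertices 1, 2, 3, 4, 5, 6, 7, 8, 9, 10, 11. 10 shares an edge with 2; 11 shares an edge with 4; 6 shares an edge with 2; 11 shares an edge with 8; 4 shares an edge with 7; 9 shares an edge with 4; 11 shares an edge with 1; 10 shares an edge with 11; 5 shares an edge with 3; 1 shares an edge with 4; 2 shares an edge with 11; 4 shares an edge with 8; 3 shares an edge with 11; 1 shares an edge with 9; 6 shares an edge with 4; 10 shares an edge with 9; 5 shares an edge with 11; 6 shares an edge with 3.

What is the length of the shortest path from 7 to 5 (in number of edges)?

3

Distance 0: 7.
Distance 1: 4.
Distance 2: 1, 6, 8, 9, 11.
Distance 3: 2, 3, 5, 10 — contains 5.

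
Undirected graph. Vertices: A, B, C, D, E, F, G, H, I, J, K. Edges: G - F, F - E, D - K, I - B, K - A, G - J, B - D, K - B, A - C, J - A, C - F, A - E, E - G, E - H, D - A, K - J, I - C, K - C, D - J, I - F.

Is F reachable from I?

Explore from I.
Distance 1: reach B, C, F.
Found F.

Yes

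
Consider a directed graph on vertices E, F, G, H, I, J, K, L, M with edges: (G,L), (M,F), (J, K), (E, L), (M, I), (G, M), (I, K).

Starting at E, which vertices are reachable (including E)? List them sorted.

Start at E.
Its neighbours: L.
Nothing further is reachable.

E, L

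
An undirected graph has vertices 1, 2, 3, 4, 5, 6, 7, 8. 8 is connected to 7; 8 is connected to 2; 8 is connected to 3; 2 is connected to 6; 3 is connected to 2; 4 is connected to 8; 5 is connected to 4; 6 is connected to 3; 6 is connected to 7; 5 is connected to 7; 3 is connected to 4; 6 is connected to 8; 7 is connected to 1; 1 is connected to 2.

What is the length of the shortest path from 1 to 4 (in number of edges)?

3

Distance 0: 1.
Distance 1: 2, 7.
Distance 2: 3, 5, 6, 8.
Distance 3: 4 — contains 4.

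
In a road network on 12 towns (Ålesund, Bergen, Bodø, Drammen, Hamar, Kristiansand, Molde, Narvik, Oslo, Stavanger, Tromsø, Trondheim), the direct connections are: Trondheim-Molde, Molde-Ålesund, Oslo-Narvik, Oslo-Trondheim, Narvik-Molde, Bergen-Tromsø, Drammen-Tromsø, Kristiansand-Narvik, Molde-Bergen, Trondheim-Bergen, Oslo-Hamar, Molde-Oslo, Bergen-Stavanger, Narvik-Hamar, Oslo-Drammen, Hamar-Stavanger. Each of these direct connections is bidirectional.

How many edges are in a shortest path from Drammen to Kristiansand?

3

Distance 0: Drammen.
Distance 1: Oslo, Tromsø.
Distance 2: Bergen, Hamar, Molde, Narvik, Trondheim.
Distance 3: Ålesund, Kristiansand, Stavanger — contains Kristiansand.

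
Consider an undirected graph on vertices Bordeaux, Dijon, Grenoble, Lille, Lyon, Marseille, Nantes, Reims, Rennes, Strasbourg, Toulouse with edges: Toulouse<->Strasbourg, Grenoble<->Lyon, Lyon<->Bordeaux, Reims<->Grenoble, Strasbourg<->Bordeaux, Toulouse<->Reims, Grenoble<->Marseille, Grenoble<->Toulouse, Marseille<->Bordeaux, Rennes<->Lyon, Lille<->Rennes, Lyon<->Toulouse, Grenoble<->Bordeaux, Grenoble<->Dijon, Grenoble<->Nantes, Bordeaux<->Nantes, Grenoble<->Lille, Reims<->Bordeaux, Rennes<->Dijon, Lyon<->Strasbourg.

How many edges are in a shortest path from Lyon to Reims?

Distance 0: Lyon.
Distance 1: Bordeaux, Grenoble, Rennes, Strasbourg, Toulouse.
Distance 2: Dijon, Lille, Marseille, Nantes, Reims — contains Reims.

2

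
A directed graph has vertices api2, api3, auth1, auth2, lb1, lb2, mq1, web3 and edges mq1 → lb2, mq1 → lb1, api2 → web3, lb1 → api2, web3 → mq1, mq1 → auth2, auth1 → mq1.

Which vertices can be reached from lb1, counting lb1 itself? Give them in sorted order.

Start at lb1.
Its neighbours: api2.
Then their neighbours: web3.
Then next layer: mq1.
Then next layer: auth2, lb2.
Nothing further is reachable.

api2, auth2, lb1, lb2, mq1, web3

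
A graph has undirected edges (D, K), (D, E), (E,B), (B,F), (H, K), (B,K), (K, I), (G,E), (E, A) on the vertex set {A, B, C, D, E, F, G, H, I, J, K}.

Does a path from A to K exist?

Yes

Explore from A.
Distance 1: reach E.
Distance 2: reach B, D, G.
Distance 3: reach F, K.
Found K.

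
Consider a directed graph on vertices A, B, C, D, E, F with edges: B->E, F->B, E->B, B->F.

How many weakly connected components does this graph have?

From A: component {A}.
From B: component {B, E, F}.
From C: component {C}.
From D: component {D}.
That's 4 components.

4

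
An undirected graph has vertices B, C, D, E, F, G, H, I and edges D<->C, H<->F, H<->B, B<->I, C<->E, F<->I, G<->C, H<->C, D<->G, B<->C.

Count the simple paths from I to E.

4

I–B–C–E
I–B–H–C–E
I–F–H–B–C–E
I–F–H–C–E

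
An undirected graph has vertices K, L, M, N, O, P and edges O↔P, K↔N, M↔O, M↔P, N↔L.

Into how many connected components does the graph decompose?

From K: component {K, L, N}.
From M: component {M, O, P}.
That's 2 components.

2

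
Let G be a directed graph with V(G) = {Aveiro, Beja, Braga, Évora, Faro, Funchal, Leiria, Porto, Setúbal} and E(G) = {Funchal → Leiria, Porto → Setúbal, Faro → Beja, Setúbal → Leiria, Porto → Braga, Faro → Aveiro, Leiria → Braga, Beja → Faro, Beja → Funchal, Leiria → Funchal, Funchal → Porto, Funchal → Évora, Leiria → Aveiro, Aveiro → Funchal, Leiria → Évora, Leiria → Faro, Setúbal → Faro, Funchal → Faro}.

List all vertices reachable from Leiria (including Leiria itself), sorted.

Start at Leiria.
Its neighbours: Aveiro, Braga, Évora, Faro, Funchal.
Then their neighbours: Beja, Porto.
Then next layer: Setúbal.
Every vertex is now reached.

Aveiro, Beja, Braga, Évora, Faro, Funchal, Leiria, Porto, Setúbal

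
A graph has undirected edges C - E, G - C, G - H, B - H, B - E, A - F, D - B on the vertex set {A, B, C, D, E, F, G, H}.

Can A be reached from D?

No

Explore from D.
Distance 1: reach B.
Distance 2: reach E, H.
Distance 3: reach C, G.
The search is exhausted without reaching A; it lies in a different component.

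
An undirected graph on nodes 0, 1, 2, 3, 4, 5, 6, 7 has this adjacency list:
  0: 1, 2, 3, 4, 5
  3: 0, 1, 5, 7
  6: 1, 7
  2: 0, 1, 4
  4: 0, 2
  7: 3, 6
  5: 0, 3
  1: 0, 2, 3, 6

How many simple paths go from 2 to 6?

16

2–0–1–3–7–6
2–0–1–6
2–0–3–1–6
2–0–3–7–6
2–0–5–3–1–6
2–0–5–3–7–6
2–1–0–3–7–6
2–1–0–5–3–7–6
... and 8 more.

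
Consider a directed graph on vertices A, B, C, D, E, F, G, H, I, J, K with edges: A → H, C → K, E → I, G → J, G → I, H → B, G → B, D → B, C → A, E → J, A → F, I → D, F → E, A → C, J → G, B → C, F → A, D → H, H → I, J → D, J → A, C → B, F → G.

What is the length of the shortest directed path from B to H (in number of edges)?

3

Distance 0: B.
Distance 1: C.
Distance 2: A, K.
Distance 3: F, H — contains H.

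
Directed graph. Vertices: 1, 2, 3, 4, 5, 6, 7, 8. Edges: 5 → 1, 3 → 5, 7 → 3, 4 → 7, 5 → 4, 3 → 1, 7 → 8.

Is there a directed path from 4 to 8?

Yes

Explore from 4.
Distance 1: reach 7.
Distance 2: reach 3, 8.
Found 8.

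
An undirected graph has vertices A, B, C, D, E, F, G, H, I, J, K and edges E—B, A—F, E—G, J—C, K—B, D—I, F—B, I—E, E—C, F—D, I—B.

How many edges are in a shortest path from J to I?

Distance 0: J.
Distance 1: C.
Distance 2: E.
Distance 3: B, G, I — contains I.

3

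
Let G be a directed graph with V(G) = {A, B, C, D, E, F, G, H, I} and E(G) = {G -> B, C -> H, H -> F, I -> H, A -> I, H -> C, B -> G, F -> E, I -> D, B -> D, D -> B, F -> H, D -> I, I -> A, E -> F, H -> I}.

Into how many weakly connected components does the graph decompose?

1

From A: component {A, B, C, D, E, F, G, H, I}.
That's 1 component.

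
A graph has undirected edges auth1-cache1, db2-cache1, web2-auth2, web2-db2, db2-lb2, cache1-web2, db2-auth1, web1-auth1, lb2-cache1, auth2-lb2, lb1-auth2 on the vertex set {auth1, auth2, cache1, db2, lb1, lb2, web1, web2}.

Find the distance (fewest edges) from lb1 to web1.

Distance 0: lb1.
Distance 1: auth2.
Distance 2: lb2, web2.
Distance 3: cache1, db2.
Distance 4: auth1.
Distance 5: web1 — contains web1.

5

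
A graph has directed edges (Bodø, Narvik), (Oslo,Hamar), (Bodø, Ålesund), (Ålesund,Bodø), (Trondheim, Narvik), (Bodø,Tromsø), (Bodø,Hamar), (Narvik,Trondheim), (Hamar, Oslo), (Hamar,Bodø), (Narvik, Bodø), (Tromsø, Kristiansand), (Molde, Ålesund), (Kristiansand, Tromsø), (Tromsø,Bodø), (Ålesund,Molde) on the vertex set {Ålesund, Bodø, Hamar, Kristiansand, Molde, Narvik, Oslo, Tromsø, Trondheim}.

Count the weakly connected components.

1

From Ålesund: component {Ålesund, Bodø, Hamar, Kristiansand, Molde, Narvik, Oslo, Tromsø, Trondheim}.
That's 1 component.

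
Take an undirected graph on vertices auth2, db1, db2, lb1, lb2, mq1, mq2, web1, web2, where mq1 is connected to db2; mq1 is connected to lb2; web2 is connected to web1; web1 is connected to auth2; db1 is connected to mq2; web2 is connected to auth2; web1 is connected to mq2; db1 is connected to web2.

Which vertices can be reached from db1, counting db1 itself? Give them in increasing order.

Start at db1.
Its neighbours: mq2, web2.
Then their neighbours: auth2, web1.
Nothing further is reachable.

auth2, db1, mq2, web1, web2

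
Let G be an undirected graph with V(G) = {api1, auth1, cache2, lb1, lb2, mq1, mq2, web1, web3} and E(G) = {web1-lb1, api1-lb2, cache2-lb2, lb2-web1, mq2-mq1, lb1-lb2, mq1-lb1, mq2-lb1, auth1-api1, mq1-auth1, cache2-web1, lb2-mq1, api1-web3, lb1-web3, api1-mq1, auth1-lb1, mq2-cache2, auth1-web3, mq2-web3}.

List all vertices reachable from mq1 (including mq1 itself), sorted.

api1, auth1, cache2, lb1, lb2, mq1, mq2, web1, web3

Start at mq1.
Its neighbours: api1, auth1, lb1, lb2, mq2.
Then their neighbours: cache2, web1, web3.
Every vertex is now reached.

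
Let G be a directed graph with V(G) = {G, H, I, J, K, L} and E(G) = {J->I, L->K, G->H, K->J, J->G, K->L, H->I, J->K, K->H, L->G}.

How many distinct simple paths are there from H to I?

1

H→I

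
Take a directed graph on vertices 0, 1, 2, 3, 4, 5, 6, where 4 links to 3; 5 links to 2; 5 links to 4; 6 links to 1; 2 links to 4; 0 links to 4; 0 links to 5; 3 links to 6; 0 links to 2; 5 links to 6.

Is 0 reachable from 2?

Explore from 2.
Distance 1: reach 4.
Distance 2: reach 3.
Distance 3: reach 6.
Distance 4: reach 1.
The search from 2 is exhausted; no directed path reaches 0.

No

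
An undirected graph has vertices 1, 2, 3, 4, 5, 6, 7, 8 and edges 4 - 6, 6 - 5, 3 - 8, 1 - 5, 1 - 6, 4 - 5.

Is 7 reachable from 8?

Explore from 8.
Distance 1: reach 3.
The search is exhausted without reaching 7; it lies in a different component.

No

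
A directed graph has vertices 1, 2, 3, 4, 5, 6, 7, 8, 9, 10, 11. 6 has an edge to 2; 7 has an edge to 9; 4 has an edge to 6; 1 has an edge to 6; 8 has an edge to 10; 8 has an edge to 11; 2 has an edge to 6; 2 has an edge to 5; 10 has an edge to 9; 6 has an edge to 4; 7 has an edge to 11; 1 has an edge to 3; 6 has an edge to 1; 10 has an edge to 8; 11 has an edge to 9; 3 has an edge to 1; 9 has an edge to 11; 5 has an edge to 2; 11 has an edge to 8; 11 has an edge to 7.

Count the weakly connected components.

2

From 1: component {1, 2, 3, 4, 5, 6}.
From 7: component {7, 8, 9, 10, 11}.
That's 2 components.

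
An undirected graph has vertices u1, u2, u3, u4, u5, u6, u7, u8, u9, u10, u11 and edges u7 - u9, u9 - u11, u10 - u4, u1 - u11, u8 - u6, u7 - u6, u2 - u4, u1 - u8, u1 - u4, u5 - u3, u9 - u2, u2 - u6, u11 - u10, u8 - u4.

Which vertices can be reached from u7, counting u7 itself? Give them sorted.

Start at u7.
Its neighbours: u6, u9.
Then their neighbours: u2, u8, u11.
Then next layer: u1, u4, u10.
Nothing further is reachable.

u1, u2, u4, u6, u7, u8, u9, u10, u11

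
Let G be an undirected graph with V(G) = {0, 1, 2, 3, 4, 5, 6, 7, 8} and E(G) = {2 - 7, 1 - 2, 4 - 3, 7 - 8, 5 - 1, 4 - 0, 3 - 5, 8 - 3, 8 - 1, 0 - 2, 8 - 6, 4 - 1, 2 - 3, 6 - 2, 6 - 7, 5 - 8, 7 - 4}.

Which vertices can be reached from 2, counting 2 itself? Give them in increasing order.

0, 1, 2, 3, 4, 5, 6, 7, 8

Start at 2.
Its neighbours: 0, 1, 3, 6, 7.
Then their neighbours: 4, 5, 8.
Every vertex is now reached.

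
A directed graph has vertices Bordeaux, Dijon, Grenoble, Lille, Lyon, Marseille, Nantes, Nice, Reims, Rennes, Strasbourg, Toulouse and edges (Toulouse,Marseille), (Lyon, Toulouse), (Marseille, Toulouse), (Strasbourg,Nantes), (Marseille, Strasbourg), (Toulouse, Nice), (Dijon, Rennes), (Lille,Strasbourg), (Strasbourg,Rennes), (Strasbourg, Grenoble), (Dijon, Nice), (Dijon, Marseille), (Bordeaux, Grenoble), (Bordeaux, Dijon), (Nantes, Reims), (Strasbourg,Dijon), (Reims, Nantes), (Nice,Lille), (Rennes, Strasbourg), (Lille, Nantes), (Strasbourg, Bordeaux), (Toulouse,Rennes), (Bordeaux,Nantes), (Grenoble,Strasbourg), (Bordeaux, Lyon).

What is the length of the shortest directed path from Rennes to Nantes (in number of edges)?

Distance 0: Rennes.
Distance 1: Strasbourg.
Distance 2: Bordeaux, Dijon, Grenoble, Nantes — contains Nantes.

2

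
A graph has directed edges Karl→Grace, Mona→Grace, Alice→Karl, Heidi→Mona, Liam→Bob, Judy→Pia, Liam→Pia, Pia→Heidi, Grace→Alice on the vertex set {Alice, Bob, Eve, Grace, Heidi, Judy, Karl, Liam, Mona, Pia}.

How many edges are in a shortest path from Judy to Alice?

Distance 0: Judy.
Distance 1: Pia.
Distance 2: Heidi.
Distance 3: Mona.
Distance 4: Grace.
Distance 5: Alice — contains Alice.

5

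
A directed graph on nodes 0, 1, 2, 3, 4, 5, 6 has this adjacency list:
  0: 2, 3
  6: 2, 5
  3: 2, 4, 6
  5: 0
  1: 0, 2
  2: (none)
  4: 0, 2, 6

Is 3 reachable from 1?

Yes

Explore from 1.
Distance 1: reach 0, 2.
Distance 2: reach 3.
Found 3.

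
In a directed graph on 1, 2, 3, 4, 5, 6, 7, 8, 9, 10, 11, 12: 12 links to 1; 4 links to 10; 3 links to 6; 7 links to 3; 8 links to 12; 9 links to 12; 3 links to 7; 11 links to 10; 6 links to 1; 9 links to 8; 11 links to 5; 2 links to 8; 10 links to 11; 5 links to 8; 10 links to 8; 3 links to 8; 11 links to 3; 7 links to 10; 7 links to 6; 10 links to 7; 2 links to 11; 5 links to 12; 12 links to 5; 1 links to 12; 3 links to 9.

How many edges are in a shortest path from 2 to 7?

Distance 0: 2.
Distance 1: 8, 11.
Distance 2: 3, 5, 10, 12.
Distance 3: 1, 6, 7, 9 — contains 7.

3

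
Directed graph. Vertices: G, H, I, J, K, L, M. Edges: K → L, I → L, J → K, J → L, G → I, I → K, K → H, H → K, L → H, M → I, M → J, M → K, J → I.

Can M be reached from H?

No

Explore from H.
Distance 1: reach K.
Distance 2: reach L.
The search from H is exhausted; no directed path reaches M.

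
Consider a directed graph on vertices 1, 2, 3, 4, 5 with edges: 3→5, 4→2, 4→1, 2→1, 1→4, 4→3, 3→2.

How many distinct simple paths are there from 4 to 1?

4→1
4→2→1
4→3→2→1

3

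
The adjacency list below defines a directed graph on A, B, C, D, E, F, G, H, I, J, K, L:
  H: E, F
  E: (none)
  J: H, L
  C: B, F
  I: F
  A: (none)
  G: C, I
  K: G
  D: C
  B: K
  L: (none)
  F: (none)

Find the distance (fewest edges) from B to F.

4

Distance 0: B.
Distance 1: K.
Distance 2: G.
Distance 3: C, I.
Distance 4: F — contains F.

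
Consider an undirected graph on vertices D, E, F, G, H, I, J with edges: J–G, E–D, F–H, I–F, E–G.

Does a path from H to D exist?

No

Explore from H.
Distance 1: reach F.
Distance 2: reach I.
The search is exhausted without reaching D; it lies in a different component.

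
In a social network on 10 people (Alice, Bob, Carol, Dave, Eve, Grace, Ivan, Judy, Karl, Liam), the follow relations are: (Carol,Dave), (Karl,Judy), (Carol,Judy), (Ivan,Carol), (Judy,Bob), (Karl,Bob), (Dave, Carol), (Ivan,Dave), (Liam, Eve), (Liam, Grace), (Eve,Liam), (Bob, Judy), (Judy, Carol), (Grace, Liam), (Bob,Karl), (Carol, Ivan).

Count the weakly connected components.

3

From Alice: component {Alice}.
From Bob: component {Bob, Carol, Dave, Ivan, Judy, Karl}.
From Eve: component {Eve, Grace, Liam}.
That's 3 components.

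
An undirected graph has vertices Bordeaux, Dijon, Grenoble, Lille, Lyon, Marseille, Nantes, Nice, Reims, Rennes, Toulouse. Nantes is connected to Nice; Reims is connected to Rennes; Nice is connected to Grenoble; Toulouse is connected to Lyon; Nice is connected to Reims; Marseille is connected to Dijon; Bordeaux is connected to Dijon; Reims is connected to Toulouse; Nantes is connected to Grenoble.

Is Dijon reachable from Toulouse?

No

Explore from Toulouse.
Distance 1: reach Lyon, Reims.
Distance 2: reach Nice, Rennes.
Distance 3: reach Grenoble, Nantes.
The search is exhausted without reaching Dijon; it lies in a different component.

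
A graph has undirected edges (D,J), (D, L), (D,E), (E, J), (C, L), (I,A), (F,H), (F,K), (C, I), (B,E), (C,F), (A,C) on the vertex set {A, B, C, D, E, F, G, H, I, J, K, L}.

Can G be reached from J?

No

Explore from J.
Distance 1: reach D, E.
Distance 2: reach B, L.
Distance 3: reach C.
Distance 4: reach A, F, I.
Distance 5: reach H, K.
The search is exhausted without reaching G; it lies in a different component.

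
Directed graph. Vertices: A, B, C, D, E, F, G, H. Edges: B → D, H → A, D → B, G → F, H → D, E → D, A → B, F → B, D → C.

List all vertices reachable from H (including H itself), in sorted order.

A, B, C, D, H

Start at H.
Its neighbours: A, D.
Then their neighbours: B, C.
Nothing further is reachable.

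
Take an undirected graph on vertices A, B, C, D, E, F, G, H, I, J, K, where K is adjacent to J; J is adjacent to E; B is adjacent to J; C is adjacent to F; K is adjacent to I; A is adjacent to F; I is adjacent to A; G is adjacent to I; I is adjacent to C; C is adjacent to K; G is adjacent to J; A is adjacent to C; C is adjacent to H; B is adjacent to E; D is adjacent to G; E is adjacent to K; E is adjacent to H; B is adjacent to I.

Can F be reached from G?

Explore from G.
Distance 1: reach D, I, J.
Distance 2: reach A, B, C, E, K.
Distance 3: reach F, H.
Found F.

Yes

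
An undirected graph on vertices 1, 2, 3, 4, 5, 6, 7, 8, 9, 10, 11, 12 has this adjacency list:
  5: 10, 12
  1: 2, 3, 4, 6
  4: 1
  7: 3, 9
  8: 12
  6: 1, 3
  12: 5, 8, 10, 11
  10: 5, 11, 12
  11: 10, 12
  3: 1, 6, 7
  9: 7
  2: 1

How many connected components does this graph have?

2

From 1: component {1, 2, 3, 4, 6, 7, 9}.
From 5: component {5, 8, 10, 11, 12}.
That's 2 components.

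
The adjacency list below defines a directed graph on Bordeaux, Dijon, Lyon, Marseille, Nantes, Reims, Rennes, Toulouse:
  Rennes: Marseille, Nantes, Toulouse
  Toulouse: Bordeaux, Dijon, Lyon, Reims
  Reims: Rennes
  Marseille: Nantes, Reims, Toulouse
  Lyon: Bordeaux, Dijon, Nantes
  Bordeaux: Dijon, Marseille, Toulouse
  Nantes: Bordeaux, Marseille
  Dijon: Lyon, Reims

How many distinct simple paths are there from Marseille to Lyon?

Marseille→Nantes→Bordeaux→Dijon→Lyon
Marseille→Nantes→Bordeaux→Dijon→Reims→Rennes→Toulouse→Lyon
Marseille→Nantes→Bordeaux→Toulouse→Dijon→Lyon
Marseille→Nantes→Bordeaux→Toulouse→Lyon
Marseille→Reims→Rennes→Nantes→Bordeaux→Dijon→Lyon
Marseille→Reims→Rennes→Nantes→Bordeaux→Toulouse→Dijon→Lyon
Marseille→Reims→Rennes→Nantes→Bordeaux→Toulouse→Lyon
Marseille→Reims→Rennes→Toulouse→Bordeaux→Dijon→Lyon
Marseille→Reims→Rennes→Toulouse→Dijon→Lyon
Marseille→Reims→Rennes→Toulouse→Lyon
Marseille→Toulouse→Bordeaux→Dijon→Lyon
Marseille→Toulouse→Dijon→Lyon
Marseille→Toulouse→Lyon
Marseille→Toulouse→Reims→Rennes→Nantes→Bordeaux→Dijon→Lyon

14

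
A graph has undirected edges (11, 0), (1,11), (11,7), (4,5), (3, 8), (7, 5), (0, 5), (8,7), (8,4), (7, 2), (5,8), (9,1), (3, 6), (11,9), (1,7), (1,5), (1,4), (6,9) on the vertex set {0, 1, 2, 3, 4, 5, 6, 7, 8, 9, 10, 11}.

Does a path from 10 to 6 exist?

No

10 has no edges, so nothing is reachable from it.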